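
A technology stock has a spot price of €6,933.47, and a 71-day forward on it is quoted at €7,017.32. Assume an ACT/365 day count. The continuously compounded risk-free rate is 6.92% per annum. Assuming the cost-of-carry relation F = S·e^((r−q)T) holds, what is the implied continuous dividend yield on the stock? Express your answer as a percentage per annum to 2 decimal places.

0.74%

From F = S·e^((r−q)T): (r − q) = ln(F/S)/T
ln(7017.32/6933.47) = ln(1.012094) = 0.012021
(r − q) = 0.012021 / (71/365) = 0.061798
q = r − ln(F/S)/T = 0.0692 − 0.061798 = 0.007402
q = 0.74%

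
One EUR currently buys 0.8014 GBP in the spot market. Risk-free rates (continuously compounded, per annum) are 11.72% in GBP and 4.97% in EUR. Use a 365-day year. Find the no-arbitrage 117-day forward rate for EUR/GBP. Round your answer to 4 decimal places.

F = S·e^((r_GBP − r_EUR)T) = 0.8014 · e^((0.1172 − 0.0497) × 117/365)
= 0.8014 · e^0.021637 = 0.8014 × 1.021873
F = 0.8189 GBP per EUR

0.8189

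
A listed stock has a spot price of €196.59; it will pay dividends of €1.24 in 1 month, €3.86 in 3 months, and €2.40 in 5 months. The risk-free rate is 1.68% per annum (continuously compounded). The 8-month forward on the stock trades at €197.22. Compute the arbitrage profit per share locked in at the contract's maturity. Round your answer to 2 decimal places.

€5.97 per share

PV(dividends) I = 1.24·e^(−0.0168·1/12) + 3.86·e^(−0.0168·3/12) + 2.40·e^(−0.0168·5/12) = 7.4653
Fair forward F* = (S − I)·e^(rT) = (196.59 − 7.4653)·e^0.011200 = 189.1247 × 1.011263 = 191.2548
Market €197.22 > fair 191.2548: forward overpriced → cash-and-carry (borrow at r, buy the stock and collect the dividends, short the forward).
Profit at T = |F_mkt − F*| = |197.22 − 191.2548| = €5.97 per share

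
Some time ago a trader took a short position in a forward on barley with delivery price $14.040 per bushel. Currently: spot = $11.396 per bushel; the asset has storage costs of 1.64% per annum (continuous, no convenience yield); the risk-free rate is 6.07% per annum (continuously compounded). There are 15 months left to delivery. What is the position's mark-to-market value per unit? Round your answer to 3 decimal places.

$1.382 per bushel

Current fair forward for the remaining 15 months: F = S·e^((r + u)·T), (r + u) = 0.0607 + 0.0164 = 0.0771
F = 11.396 · e^(0.0771 × 15/12) = 11.396 × 1.101172 = 12.5490
Value of long forward = (F − K)·e^(−rT) = (12.5490 − 14.040) · e^(−0.0607·15/12)
= -1.4910 × 0.926932 = -1.382
Short position value = −(long value) = $1.382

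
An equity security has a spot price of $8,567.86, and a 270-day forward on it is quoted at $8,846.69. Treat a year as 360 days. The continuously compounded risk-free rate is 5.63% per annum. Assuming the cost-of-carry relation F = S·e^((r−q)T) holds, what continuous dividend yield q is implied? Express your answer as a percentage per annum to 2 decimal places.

From F = S·e^((r−q)T): (r − q) = ln(F/S)/T
ln(8846.69/8567.86) = ln(1.032544) = 0.032026
(r − q) = 0.032026 / (270/360) = 0.042701
q = r − ln(F/S)/T = 0.0563 − 0.042701 = 0.013599
q = 1.36%

1.36%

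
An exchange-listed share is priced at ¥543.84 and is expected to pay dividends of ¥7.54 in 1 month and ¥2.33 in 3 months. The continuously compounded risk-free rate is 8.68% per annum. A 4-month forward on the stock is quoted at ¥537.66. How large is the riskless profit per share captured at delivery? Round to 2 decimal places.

¥12.09 per share

PV(dividends) I = 7.54·e^(−0.0868·1/12) + 2.33·e^(−0.0868·3/12) = 9.7656
Fair forward F* = (S − I)·e^(rT) = (543.84 − 9.7656)·e^0.028933 = 534.0744 × 1.029356 = 549.7527
Market ¥537.66 < fair 549.7527: forward underpriced → reverse cash-and-carry (short the stock, invest proceeds at r, pay the dividends, go long the forward).
Profit at T = |F_mkt − F*| = |537.66 − 549.7527| = ¥12.09 per share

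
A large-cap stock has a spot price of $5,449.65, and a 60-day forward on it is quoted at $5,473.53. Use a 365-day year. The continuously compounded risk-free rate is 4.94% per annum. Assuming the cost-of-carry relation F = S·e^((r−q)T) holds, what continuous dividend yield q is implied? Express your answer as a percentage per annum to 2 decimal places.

2.28%

From F = S·e^((r−q)T): (r − q) = ln(F/S)/T
ln(5473.53/5449.65) = ln(1.004382) = 0.004372
(r − q) = 0.004372 / (60/365) = 0.026596
q = r − ln(F/S)/T = 0.0494 − 0.026596 = 0.022804
q = 2.28%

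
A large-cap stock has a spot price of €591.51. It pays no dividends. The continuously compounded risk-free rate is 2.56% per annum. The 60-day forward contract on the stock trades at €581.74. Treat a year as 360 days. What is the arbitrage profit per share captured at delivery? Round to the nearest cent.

€12.30 per share

Fair forward: F* = S·e^(carry·T), with carry = r = 0.0256
F* = 591.51 · e^(0.0256 × 60/360) = 591.51 · e^0.004267 = 591.51 × 1.004276 = €594.0393
Market €581.74 < fair €594.0393: forward underpriced → reverse cash-and-carry (short spot, go long the forward).
At maturity, profit = |F_mkt − F*| = |581.74 − 594.0393| = €12.30 per share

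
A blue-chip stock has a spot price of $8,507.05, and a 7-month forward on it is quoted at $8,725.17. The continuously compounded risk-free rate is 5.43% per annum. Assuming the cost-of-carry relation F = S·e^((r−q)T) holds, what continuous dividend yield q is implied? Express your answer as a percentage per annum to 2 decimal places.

From F = S·e^((r−q)T): (r − q) = ln(F/S)/T
ln(8725.17/8507.05) = ln(1.025640) = 0.025317
(r − q) = 0.025317 / (7/12) = 0.043401
q = r − ln(F/S)/T = 0.0543 − 0.043401 = 0.010899
q = 1.09%

1.09%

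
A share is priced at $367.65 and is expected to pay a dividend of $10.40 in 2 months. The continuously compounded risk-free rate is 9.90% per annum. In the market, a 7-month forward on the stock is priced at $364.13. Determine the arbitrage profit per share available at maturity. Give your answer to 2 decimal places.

PV(dividends) I = 10.40·e^(−0.0990·2/12) = 10.2298
Fair forward F* = (S − I)·e^(rT) = (367.65 − 10.2298)·e^0.057750 = 357.4202 × 1.059450 = 378.6688
Market $364.13 < fair 378.6688: forward underpriced → reverse cash-and-carry (short the stock, invest proceeds at r, pay the dividends, go long the forward).
Profit at T = |F_mkt − F*| = |364.13 − 378.6688| = $14.54 per share

$14.54 per share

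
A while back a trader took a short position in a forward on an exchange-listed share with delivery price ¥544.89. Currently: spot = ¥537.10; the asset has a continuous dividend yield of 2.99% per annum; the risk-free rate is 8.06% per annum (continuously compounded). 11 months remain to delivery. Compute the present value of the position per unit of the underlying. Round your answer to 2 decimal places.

-¥16.50

Current fair forward for the remaining 11 months: F = S·e^((r − q)·T), (r − q) = 0.0806 − 0.0299 = 0.0507
F = 537.10 · e^(0.0507 × 11/12) = 537.10 × 1.047572 = 562.6509
Value of long forward = (F − K)·e^(−rT) = (562.6509 − 544.89) · e^(−0.0806·11/12)
= 17.7609 × 0.928780 = 16.50
Short position value = −(long value) = -¥16.50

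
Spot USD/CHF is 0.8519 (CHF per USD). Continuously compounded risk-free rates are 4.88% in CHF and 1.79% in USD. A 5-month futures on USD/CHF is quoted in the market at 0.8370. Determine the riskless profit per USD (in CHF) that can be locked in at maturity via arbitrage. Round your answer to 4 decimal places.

0.0259 per USD (in CHF)

Fair futures: F* = S·e^(carry·T), with carry = (r_CHF − r_USD) = 0.0488 − 0.0179 = 0.0309
F* = 0.8519 · e^(0.0309 × 5/12) = 0.8519 · e^0.012875 = 0.8519 × 1.012958 = 0.8629
Market 0.8370 < fair 0.8629: forward underpriced → reverse cash-and-carry (short spot, go long the forward).
At maturity, profit = |F_mkt − F*| = |0.8370 − 0.8629| = 0.0259 per USD (in CHF)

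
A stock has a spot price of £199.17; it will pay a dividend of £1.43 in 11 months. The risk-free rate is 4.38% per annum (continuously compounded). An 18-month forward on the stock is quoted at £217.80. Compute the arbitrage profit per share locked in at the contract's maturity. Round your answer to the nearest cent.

PV(dividends) I = 1.43·e^(−0.0438·11/12) = 1.3737
Fair forward F* = (S − I)·e^(rT) = (199.17 − 1.3737)·e^0.065700 = 197.7963 × 1.067906 = 211.2279
Market £217.80 > fair 211.2279: forward overpriced → cash-and-carry (borrow at r, buy the stock and collect the dividends, short the forward).
Profit at T = |F_mkt − F*| = |217.80 − 211.2279| = £6.57 per share

£6.57 per share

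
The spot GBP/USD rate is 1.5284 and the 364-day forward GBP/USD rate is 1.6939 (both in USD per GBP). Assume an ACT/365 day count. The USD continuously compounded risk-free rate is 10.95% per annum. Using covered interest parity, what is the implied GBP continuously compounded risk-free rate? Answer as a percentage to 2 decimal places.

0.64%

F = S·e^((r_USD − r_GBP)T) ⇒ r_GBP = r_USD − ln(F/S)/T
ln(1.6939/1.5284) = 0.102812; /(364/365) = 0.103094
r_GBP = 0.1095 − 0.103094 = 0.006406
r_GBP = 0.64%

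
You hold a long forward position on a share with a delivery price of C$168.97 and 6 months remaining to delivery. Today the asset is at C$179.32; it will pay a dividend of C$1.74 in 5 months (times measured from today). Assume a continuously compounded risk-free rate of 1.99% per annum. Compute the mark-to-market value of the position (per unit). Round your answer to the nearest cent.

C$10.30

PV(remaining dividends) I = 1.74·e^(−0.0199·5/12) = 1.7256
Current forward F = (S − I)·e^(rT) = (179.32 − 1.7256)·e^(0.0199·6/12) = 177.5944 × 1.010000 = 179.3703
Value (long) = (F − K)·e^(−rT) = (179.3703 − 168.97) × 0.990099 = 10.2973
Value = C$10.30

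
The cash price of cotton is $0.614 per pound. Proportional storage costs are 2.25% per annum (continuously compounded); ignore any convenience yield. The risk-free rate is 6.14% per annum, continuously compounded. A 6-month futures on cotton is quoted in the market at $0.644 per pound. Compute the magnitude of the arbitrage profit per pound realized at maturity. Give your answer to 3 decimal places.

Fair futures: F* = S·e^(carry·T), with carry = (r + u) = 0.0614 + 0.0225 = 0.0839
F* = 0.614 · e^(0.0839 × 6/12) = 0.614 · e^0.041950 = 0.614 × 1.042842 = $0.6403
Market $0.644 > fair $0.6403: forward overpriced → cash-and-carry (buy spot, short the forward).
At maturity, profit = |F_mkt − F*| = |0.644 − 0.6403| = $0.004 per pound

$0.004 per pound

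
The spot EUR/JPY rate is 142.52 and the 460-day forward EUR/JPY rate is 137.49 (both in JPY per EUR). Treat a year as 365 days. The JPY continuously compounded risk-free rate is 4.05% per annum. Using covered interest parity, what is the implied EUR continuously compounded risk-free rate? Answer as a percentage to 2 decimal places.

F = S·e^((r_JPY − r_EUR)T) ⇒ r_EUR = r_JPY − ln(F/S)/T
ln(137.49/142.52) = -0.035931; /(460/365) = -0.028510
r_EUR = 0.0405 + 0.028510 = 0.069010
r_EUR = 6.90%

6.90%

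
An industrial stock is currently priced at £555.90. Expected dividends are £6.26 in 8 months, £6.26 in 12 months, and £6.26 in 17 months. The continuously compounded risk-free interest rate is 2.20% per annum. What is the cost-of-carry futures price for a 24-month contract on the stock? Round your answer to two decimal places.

PV(dividends) I = 6.26·e^(−0.0220·8/12) + 6.26·e^(−0.0220·12/12) + 6.26·e^(−0.0220·17/12)
I = 6.1689 + 6.1238 + 6.0679 = 18.3606
F = (S − I)·e^(rT) = (555.90 − 18.3606) · e^(0.0220·24/12)
= 537.5394 · e^0.044000 = 537.5394 × 1.044982 = £561.72

£561.72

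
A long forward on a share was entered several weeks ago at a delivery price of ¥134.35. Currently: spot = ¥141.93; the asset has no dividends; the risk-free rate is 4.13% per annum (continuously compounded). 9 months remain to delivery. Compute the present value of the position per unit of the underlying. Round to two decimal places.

¥11.68

Current fair forward for the remaining 9 months: F = S·e^(r·T), r = 0.0413
F = 141.93 · e^(0.0413 × 9/12) = 141.93 × 1.031460 = 146.3951
Value of long forward = (F − K)·e^(−rT) = (146.3951 − 134.35) · e^(−0.0413·9/12)
= 12.0451 × 0.969500 = 11.68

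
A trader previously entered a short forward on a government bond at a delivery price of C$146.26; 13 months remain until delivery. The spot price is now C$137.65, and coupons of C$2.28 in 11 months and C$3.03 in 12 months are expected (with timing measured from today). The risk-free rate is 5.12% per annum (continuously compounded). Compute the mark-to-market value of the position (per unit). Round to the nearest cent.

PV(remaining coupons) I = 2.28·e^(−0.0512·11/12) + 3.03·e^(−0.0512·12/12) = 5.0542
Current forward F = (S − I)·e^(rT) = (137.65 − 5.0542)·e^(0.0512·13/12) = 132.5958 × 1.057034 = 140.1583
Value (long) = (F − K)·e^(−rT) = (140.1583 − 146.26) × 0.946044 = -5.7725
Short position value = −(long value) = C$5.77

C$5.77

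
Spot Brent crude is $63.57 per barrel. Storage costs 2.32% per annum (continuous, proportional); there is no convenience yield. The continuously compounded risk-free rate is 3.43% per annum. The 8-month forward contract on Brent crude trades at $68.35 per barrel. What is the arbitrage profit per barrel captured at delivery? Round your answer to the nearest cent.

$2.30 per barrel

Fair forward: F* = S·e^(carry·T), with carry = (r + u) = 0.0343 + 0.0232 = 0.0575
F* = 63.57 · e^(0.0575 × 8/12) = 63.57 · e^0.038333 = 63.57 × 1.039077 = $66.0541
Market $68.35 > fair $66.0541: forward overpriced → cash-and-carry (buy spot, short the forward).
At maturity, profit = |F_mkt − F*| = |68.35 − 66.0541| = $2.30 per barrel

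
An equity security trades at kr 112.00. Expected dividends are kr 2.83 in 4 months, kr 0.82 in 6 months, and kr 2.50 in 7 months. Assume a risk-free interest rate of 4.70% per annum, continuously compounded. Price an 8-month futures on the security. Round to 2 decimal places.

kr 109.35

PV(dividends) I = 2.83·e^(−0.0470·4/12) + 0.82·e^(−0.0470·6/12) + 2.50·e^(−0.0470·7/12)
I = 2.7860 + 0.8010 + 2.4324 = 6.0194
F = (S − I)·e^(rT) = (112.00 − 6.0194) · e^(0.0470·8/12)
= 105.9806 · e^0.031333 = 105.9806 × 1.031829 = kr 109.35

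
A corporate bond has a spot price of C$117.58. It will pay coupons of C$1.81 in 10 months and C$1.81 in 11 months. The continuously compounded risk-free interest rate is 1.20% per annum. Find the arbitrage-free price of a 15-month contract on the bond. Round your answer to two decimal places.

PV(coupons) I = 1.81·e^(−0.0120·10/12) + 1.81·e^(−0.0120·11/12)
I = 1.7920 + 1.7902 = 3.5822
F = (S − I)·e^(rT) = (117.58 − 3.5822) · e^(0.0120·15/12)
= 113.9978 · e^0.015000 = 113.9978 × 1.015113 = C$115.72

C$115.72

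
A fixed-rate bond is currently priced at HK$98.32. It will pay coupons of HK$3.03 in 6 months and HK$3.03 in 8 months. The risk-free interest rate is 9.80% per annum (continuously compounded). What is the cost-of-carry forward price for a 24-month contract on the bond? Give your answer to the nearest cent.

PV(coupons) I = 3.03·e^(−0.0980·6/12) + 3.03·e^(−0.0980·8/12)
I = 2.8851 + 2.8384 = 5.7235
F = (S − I)·e^(rT) = (98.32 − 5.7235) · e^(0.0980·24/12)
= 92.5965 · e^0.196000 = 92.5965 × 1.216527 = HK$112.65

HK$112.65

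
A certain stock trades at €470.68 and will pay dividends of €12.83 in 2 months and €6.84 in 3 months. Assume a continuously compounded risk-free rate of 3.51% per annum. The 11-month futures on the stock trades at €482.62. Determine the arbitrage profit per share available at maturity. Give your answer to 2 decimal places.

PV(dividends) I = 12.83·e^(−0.0351·2/12) + 6.84·e^(−0.0351·3/12) = 19.5354
Fair futures F* = (S − I)·e^(rT) = (470.68 − 19.5354)·e^0.032175 = 451.1446 × 1.032698 = 465.8961
Market €482.62 > fair 465.8961: forward overpriced → cash-and-carry (borrow at r, buy the stock and collect the dividends, short the forward).
Profit at T = |F_mkt − F*| = |482.62 − 465.8961| = €16.72 per share

€16.72 per share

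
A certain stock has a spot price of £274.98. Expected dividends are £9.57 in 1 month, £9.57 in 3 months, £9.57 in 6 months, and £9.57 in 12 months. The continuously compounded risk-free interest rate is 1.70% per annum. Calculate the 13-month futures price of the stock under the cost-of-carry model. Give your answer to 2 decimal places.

PV(dividends) I = 9.57·e^(−0.0170·1/12) + 9.57·e^(−0.0170·3/12) + 9.57·e^(−0.0170·6/12) + 9.57·e^(−0.0170·12/12)
I = 9.5565 + 9.5294 + 9.4890 + 9.4087 = 37.9836
F = (S − I)·e^(rT) = (274.98 − 37.9836) · e^(0.0170·13/12)
= 236.9964 · e^0.018417 = 236.9964 × 1.018588 = £241.40

£241.40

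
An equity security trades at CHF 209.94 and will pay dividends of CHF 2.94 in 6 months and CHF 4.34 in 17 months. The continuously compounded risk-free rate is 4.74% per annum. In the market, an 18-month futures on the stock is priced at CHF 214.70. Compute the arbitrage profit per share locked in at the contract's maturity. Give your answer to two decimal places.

PV(dividends) I = 2.94·e^(−0.0474·6/12) + 4.34·e^(−0.0474·17/12) = 6.9293
Fair futures F* = (S − I)·e^(rT) = (209.94 − 6.9293)·e^0.071100 = 203.0107 × 1.073689 = 217.9704
Market CHF 214.70 < fair 217.9704: forward underpriced → reverse cash-and-carry (short the stock, invest proceeds at r, pay the dividends, go long the forward).
Profit at T = |F_mkt − F*| = |214.70 − 217.9704| = CHF 3.27 per share

CHF 3.27 per share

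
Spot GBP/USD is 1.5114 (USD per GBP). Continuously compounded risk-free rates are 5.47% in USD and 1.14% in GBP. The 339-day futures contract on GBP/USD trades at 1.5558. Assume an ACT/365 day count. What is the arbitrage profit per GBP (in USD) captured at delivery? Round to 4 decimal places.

0.0176 per GBP (in USD)

Fair futures: F* = S·e^(carry·T), with carry = (r_USD − r_GBP) = 0.0547 − 0.0114 = 0.0433
F* = 1.5114 · e^(0.0433 × 339/365) = 1.5114 · e^0.040216 = 1.5114 × 1.041036 = 1.5734
Market 1.5558 < fair 1.5734: forward underpriced → reverse cash-and-carry (short spot, go long the forward).
At maturity, profit = |F_mkt − F*| = |1.5558 − 1.5734| = 0.0176 per GBP (in USD)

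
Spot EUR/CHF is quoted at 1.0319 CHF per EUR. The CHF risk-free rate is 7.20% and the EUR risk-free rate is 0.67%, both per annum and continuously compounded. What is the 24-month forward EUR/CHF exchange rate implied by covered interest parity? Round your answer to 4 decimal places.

1.1759

F = S·e^((r_CHF − r_EUR)T) = 1.0319 · e^((0.0720 − 0.0067) × 24/12)
= 1.0319 · e^0.130600 = 1.0319 × 1.139512
F = 1.1759 CHF per EUR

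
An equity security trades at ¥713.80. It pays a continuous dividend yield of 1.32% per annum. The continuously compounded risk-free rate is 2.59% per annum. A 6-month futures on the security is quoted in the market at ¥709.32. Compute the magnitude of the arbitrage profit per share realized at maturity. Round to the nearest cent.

¥9.03 per share

Fair futures: F* = S·e^(carry·T), with carry = (r − q) = 0.0259 − 0.0132 = 0.0127
F* = 713.80 · e^(0.0127 × 6/12) = 713.80 · e^0.006350 = 713.80 × 1.006370 = ¥718.3469
Market ¥709.32 < fair ¥718.3469: forward underpriced → reverse cash-and-carry (short spot, go long the forward).
At maturity, profit = |F_mkt − F*| = |709.32 − 718.3469| = ¥9.03 per share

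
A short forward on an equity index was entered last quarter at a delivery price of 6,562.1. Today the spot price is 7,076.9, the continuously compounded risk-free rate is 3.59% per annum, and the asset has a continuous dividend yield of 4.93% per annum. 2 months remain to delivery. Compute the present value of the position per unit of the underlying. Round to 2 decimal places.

-496.04

Current fair forward for the remaining 2 months: F = S·e^((r − q)·T), (r − q) = 0.0359 − 0.0493 = -0.0134
F = 7076.9 · e^(-0.0134 × 2/12) = 7076.9 × 0.99776916 = 7061.1126
Value of long forward = (F − K)·e^(−rT) = (7061.1126 − 6562.1) · e^(−0.0359·2/12)
= 499.0126 × 0.99403453 = 496.04
Short position value = −(long value) = -496.04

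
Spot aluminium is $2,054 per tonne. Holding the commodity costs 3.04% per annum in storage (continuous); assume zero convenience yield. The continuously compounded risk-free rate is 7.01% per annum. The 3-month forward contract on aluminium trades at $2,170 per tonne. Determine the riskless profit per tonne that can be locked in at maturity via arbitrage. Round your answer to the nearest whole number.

$64 per tonne

Fair forward: F* = S·e^(carry·T), with carry = (r + u) = 0.0701 + 0.0304 = 0.1005
F* = 2054 · e^(0.1005 × 3/12) = 2054 · e^0.025125 = 2054 × 1.025443 = $2106.2599
Market $2170 > fair $2106.2599: forward overpriced → cash-and-carry (buy spot, short the forward).
At maturity, profit = |F_mkt − F*| = |2170 − 2106.2599| = $64 per tonne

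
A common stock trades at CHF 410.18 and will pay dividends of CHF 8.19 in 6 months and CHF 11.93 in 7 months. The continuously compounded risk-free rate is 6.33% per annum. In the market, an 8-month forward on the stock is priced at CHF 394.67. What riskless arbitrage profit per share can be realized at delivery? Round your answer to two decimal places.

PV(dividends) I = 8.19·e^(−0.0633·6/12) + 11.93·e^(−0.0633·7/12) = 19.4324
Fair forward F* = (S − I)·e^(rT) = (410.18 − 19.4324)·e^0.042200 = 390.7476 × 1.043103 = 407.5900
Market CHF 394.67 < fair 407.5900: forward underpriced → reverse cash-and-carry (short the stock, invest proceeds at r, pay the dividends, go long the forward).
Profit at T = |F_mkt − F*| = |394.67 − 407.5900| = CHF 12.92 per share

CHF 12.92 per share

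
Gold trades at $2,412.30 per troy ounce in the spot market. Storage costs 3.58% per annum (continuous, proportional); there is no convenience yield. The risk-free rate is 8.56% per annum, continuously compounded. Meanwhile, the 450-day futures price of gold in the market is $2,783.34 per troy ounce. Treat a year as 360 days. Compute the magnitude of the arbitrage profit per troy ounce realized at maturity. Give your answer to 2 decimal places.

Fair futures: F* = S·e^(carry·T), with carry = (r + u) = 0.0856 + 0.0358 = 0.1214
F* = 2412.30 · e^(0.1214 × 450/360) = 2412.30 · e^0.15175000 = 2412.30 × 1.16386923 = $2807.6017
Market $2783.34 < fair $2807.6017: forward underpriced → reverse cash-and-carry (short spot, go long the forward).
At maturity, profit = |F_mkt − F*| = |2783.34 − 2807.6017| = $24.26 per troy ounce

$24.26 per troy ounce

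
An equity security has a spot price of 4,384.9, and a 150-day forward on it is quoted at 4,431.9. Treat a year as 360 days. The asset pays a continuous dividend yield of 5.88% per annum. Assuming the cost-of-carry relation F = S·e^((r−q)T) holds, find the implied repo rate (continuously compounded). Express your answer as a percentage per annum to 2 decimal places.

8.44%

From F = S·e^((r−q)T): (r − q) = ln(F/S)/T
ln(4431.9/4384.9) = ln(1.010719) = 0.010662
(r − q) = 0.010662 / (150/360) = 0.025589
r = ln(F/S)/T + q = 0.025589 + 0.0588 = 0.084389
r = 8.44%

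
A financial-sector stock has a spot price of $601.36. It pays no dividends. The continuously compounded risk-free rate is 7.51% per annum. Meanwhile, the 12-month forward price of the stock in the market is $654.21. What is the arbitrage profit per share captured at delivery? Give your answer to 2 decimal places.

$5.95 per share

Fair forward: F* = S·e^(carry·T), with carry = r = 0.0751
F* = 601.36 · e^(0.0751 × 12/12) = 601.36 · e^0.075100 = 601.36 × 1.077992 = $648.2613
Market $654.21 > fair $648.2613: forward overpriced → cash-and-carry (buy spot, short the forward).
At maturity, profit = |F_mkt − F*| = |654.21 − 648.2613| = $5.95 per share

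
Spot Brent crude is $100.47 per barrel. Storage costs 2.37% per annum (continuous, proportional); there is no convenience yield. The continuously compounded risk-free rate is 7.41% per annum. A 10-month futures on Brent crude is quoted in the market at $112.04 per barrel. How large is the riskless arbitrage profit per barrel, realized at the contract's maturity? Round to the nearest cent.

$3.04 per barrel

Fair futures: F* = S·e^(carry·T), with carry = (r + u) = 0.0741 + 0.0237 = 0.0978
F* = 100.47 · e^(0.0978 × 10/12) = 100.47 · e^0.081500 = 100.47 × 1.084913 = $109.0012
Market $112.04 > fair $109.0012: forward overpriced → cash-and-carry (buy spot, short the forward).
At maturity, profit = |F_mkt − F*| = |112.04 − 109.0012| = $3.04 per barrel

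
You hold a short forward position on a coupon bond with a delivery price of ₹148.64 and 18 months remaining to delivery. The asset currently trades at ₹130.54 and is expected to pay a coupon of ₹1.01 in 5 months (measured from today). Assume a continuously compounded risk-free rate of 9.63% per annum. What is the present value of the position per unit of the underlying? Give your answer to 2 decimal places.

-₹0.92

PV(remaining coupons) I = 1.01·e^(−0.0963·5/12) = 0.9703
Current forward F = (S − I)·e^(rT) = (130.54 − 0.9703)·e^(0.0963·18/12) = 129.5697 × 1.155404 = 149.7053
Value (long) = (F − K)·e^(−rT) = (149.7053 − 148.64) × 0.865498 = 0.9220
Short position value = −(long value) = -₹0.92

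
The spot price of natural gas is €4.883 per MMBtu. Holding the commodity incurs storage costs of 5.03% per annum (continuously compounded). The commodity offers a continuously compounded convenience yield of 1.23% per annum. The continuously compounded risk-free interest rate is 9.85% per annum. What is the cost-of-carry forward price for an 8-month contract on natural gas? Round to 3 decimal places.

Net carry = r + u − y = 0.0985 + 0.0503 − 0.0123 = 0.1365
F = S·e^((r+u−y)T) = 4.883 · e^(0.1365 × 8/12) = 4.883 · e^0.091000
= 4.883 × 1.095269 = €5.348 per MMBtu

€5.348 per MMBtu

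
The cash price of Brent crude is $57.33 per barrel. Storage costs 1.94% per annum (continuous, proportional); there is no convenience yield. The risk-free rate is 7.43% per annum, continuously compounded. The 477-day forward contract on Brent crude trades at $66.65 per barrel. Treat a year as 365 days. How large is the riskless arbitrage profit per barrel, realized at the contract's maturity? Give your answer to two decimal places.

Fair forward: F* = S·e^(carry·T), with carry = (r + u) = 0.0743 + 0.0194 = 0.0937
F* = 57.33 · e^(0.0937 × 477/365) = 57.33 · e^0.122452 = 57.33 × 1.130265 = $64.7981
Market $66.65 > fair $64.7981: forward overpriced → cash-and-carry (buy spot, short the forward).
At maturity, profit = |F_mkt − F*| = |66.65 − 64.7981| = $1.85 per barrel

$1.85 per barrel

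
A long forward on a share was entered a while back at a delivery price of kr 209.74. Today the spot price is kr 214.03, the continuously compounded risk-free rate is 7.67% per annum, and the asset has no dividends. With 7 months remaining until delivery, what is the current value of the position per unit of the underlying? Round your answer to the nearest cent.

Current fair forward for the remaining 7 months: F = S·e^(r·T), r = 0.0767
F = 214.03 · e^(0.0767 × 7/12) = 214.03 × 1.045758 = 223.8236
Value of long forward = (F − K)·e^(−rT) = (223.8236 − 209.74) · e^(−0.0767·7/12)
= 14.0836 × 0.956244 = 13.47

kr 13.47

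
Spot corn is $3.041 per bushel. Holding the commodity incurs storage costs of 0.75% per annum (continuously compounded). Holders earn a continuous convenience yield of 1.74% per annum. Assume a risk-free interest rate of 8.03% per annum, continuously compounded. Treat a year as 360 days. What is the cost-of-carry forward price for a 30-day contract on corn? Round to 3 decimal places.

Net carry = r + u − y = 0.0803 + 0.0075 − 0.0174 = 0.0704
F = S·e^((r+u−y)T) = 3.041 · e^(0.0704 × 30/360) = 3.041 · e^0.005867
= 3.041 × 1.005884 = $3.059 per bushel

$3.059 per bushel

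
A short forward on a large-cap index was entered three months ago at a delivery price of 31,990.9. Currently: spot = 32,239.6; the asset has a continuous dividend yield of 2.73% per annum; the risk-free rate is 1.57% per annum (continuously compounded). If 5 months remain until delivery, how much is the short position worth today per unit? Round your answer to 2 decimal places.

-92.64

Current fair forward for the remaining 5 months: F = S·e^((r − q)·T), (r − q) = 0.0157 − 0.0273 = -0.0116
F = 32239.6 · e^(-0.0116 × 5/12) = 32239.6 × 0.99517833 = 32084.1513
Value of long forward = (F − K)·e^(−rT) = (32084.1513 − 31990.9) · e^(−0.0157·5/12)
= 93.2513 × 0.99347968 = 92.64
Short position value = −(long value) = -92.64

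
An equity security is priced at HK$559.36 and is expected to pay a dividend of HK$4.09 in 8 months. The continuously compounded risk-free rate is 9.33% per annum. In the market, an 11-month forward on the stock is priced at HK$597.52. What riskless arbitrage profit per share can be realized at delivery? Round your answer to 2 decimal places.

PV(dividends) I = 4.09·e^(−0.0933·8/12) = 3.8434
Fair forward F* = (S − I)·e^(rT) = (559.36 − 3.8434)·e^0.085525 = 555.5166 × 1.089289 = 605.1181
Market HK$597.52 < fair 605.1181: forward underpriced → reverse cash-and-carry (short the stock, invest proceeds at r, pay the dividends, go long the forward).
Profit at T = |F_mkt − F*| = |597.52 − 605.1181| = HK$7.60 per share

HK$7.60 per share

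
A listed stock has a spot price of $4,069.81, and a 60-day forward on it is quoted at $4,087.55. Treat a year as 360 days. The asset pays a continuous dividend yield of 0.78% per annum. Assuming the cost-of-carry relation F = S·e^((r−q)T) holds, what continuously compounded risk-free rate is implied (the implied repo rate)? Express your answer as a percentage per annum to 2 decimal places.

3.39%

From F = S·e^((r−q)T): (r − q) = ln(F/S)/T
ln(4087.55/4069.81) = ln(1.004359) = 0.004350
(r − q) = 0.004350 / (60/360) = 0.026100
r = ln(F/S)/T + q = 0.026100 + 0.0078 = 0.033900
r = 3.39%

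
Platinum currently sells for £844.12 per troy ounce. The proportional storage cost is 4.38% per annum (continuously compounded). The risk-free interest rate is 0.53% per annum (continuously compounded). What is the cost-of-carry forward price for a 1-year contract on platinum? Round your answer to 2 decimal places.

Net carry = r + u − y = 0.0053 + 0.0438 − 0.0000 = 0.0491
F = S·e^((r+u−y)T) = 844.12 · e^(0.0491 × 1) = 844.12 · e^0.049100
= 844.12 × 1.050325 = £886.60 per troy ounce

£886.60 per troy ounce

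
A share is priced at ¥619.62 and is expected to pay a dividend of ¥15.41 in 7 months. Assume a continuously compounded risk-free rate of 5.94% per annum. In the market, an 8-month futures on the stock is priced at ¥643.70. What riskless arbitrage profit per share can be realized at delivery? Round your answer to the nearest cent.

PV(dividends) I = 15.41·e^(−0.0594·7/12) = 14.8852
Fair futures F* = (S − I)·e^(rT) = (619.62 − 14.8852)·e^0.039600 = 604.7348 × 1.040395 = 629.1631
Market ¥643.70 > fair 629.1631: forward overpriced → cash-and-carry (borrow at r, buy the stock and collect the dividends, short the forward).
Profit at T = |F_mkt − F*| = |643.70 − 629.1631| = ¥14.54 per share

¥14.54 per share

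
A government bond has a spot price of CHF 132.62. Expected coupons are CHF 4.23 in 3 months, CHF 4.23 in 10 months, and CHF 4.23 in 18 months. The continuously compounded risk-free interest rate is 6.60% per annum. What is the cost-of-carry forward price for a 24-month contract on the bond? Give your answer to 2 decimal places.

CHF 137.65

PV(coupons) I = 4.23·e^(−0.0660·3/12) + 4.23·e^(−0.0660·10/12) + 4.23·e^(−0.0660·18/12)
I = 4.1608 + 4.0036 + 3.8313 = 11.9957
F = (S − I)·e^(rT) = (132.62 − 11.9957) · e^(0.0660·24/12)
= 120.6243 · e^0.132000 = 120.6243 × 1.141108 = CHF 137.65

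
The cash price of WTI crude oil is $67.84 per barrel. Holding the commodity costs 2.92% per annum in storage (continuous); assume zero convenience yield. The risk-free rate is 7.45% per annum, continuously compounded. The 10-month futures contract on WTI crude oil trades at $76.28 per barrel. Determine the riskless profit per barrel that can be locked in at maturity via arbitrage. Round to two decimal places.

$2.32 per barrel

Fair futures: F* = S·e^(carry·T), with carry = (r + u) = 0.0745 + 0.0292 = 0.1037
F* = 67.84 · e^(0.1037 × 10/12) = 67.84 · e^0.086417 = 67.84 × 1.090261 = $73.9633
Market $76.28 > fair $73.9633: forward overpriced → cash-and-carry (buy spot, short the forward).
At maturity, profit = |F_mkt − F*| = |76.28 − 73.9633| = $2.32 per barrel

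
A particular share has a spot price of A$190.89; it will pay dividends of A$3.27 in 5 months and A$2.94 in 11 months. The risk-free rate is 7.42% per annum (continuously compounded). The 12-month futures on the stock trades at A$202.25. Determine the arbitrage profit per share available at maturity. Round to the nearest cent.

A$3.03 per share

PV(dividends) I = 3.27·e^(−0.0742·5/12) + 2.94·e^(−0.0742·11/12) = 5.9171
Fair futures F* = (S − I)·e^(rT) = (190.89 − 5.9171)·e^0.074200 = 184.9729 × 1.077022 = 199.2199
Market A$202.25 > fair 199.2199: forward overpriced → cash-and-carry (borrow at r, buy the stock and collect the dividends, short the forward).
Profit at T = |F_mkt − F*| = |202.25 − 199.2199| = A$3.03 per share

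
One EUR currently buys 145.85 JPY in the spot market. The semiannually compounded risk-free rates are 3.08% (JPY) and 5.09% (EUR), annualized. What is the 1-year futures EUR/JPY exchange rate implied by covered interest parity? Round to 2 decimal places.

143.01

By covered interest parity, F = S · (1+r_JPY/2)^(2T) / (1+r_EUR/2)^(2T)
= 145.85 × 1.031037 / 1.051548 = 145.85 × 0.980494
F = 143.01 JPY per EUR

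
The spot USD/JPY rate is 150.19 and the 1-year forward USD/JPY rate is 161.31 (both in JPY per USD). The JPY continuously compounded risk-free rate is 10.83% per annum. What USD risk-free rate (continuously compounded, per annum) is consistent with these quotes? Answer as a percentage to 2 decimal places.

3.69%

F = S·e^((r_JPY − r_USD)T) ⇒ r_USD = r_JPY − ln(F/S)/T
ln(161.31/150.19) = 0.071427; /(1) = 0.071427
r_USD = 0.1083 − 0.071427 = 0.036873
r_USD = 3.69%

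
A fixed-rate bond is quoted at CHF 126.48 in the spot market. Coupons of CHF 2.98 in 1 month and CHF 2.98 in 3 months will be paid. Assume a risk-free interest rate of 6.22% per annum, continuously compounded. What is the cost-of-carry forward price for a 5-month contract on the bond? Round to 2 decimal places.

PV(coupons) I = 2.98·e^(−0.0622·1/12) + 2.98·e^(−0.0622·3/12)
I = 2.9646 + 2.9340 = 5.8986
F = (S − I)·e^(rT) = (126.48 − 5.8986) · e^(0.0622·5/12)
= 120.5814 · e^0.025917 = 120.5814 × 1.026256 = CHF 123.75

CHF 123.75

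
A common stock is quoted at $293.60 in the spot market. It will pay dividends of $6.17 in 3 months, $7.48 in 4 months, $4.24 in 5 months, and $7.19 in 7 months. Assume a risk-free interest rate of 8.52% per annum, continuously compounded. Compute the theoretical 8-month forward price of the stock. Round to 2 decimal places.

$285.10

PV(dividends) I = 6.17·e^(−0.0852·3/12) + 7.48·e^(−0.0852·4/12) + 4.24·e^(−0.0852·5/12) + 7.19·e^(−0.0852·7/12)
I = 6.0400 + 7.2706 + 4.0921 + 6.8414 = 24.2441
F = (S − I)·e^(rT) = (293.60 − 24.2441) · e^(0.0852·8/12)
= 269.3559 · e^0.056800 = 269.3559 × 1.058444 = $285.10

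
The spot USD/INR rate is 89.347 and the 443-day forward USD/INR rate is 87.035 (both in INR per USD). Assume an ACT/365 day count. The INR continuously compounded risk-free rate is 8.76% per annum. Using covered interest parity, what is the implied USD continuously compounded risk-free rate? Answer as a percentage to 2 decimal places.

10.92%

F = S·e^((r_INR − r_USD)T) ⇒ r_USD = r_INR − ln(F/S)/T
ln(87.035/89.347) = -0.026217; /(443/365) = -0.021601
r_USD = 0.0876 + 0.021601 = 0.109201
r_USD = 10.92%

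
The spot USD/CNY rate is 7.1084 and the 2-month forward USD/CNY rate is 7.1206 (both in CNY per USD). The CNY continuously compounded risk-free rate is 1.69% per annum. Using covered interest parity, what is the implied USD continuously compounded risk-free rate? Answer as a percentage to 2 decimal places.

0.66%

F = S·e^((r_CNY − r_USD)T) ⇒ r_USD = r_CNY − ln(F/S)/T
ln(7.1206/7.1084) = 0.001715; /(2/12) = 0.010290
r_USD = 0.0169 − 0.010290 = 0.006610
r_USD = 0.66%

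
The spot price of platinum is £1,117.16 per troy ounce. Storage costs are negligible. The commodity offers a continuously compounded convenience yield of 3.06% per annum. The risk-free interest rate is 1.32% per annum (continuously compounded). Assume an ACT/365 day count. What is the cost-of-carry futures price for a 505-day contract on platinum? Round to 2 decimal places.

£1,090.59 per troy ounce

Net carry = r + u − y = 0.0132 + 0.0000 − 0.0306 = -0.0174
F = S·e^((r+u−y)T) = 1117.16 · e^(-0.0174 × 505/365) = 1117.16 · e^-0.02407397
= 1117.16 × 0.97621350 = £1,090.59 per troy ounce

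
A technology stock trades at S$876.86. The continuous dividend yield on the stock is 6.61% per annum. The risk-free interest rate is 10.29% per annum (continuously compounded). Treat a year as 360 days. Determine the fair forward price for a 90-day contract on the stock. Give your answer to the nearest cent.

S$884.96

F = S·e^((r − q)T) = 876.86 · e^((0.1029 − 0.0661) × 90/360)
= 876.86 · e^0.009200 = 876.86 × 1.009242
F = S$884.96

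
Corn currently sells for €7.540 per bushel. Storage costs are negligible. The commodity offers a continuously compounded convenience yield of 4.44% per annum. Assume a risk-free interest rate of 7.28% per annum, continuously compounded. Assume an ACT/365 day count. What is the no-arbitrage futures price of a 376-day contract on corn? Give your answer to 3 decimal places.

Net carry = r + u − y = 0.0728 + 0.0000 − 0.0444 = 0.0284
F = S·e^((r+u−y)T) = 7.540 · e^(0.0284 × 376/365) = 7.540 · e^0.029256
= 7.540 × 1.029688 = €7.764 per bushel

€7.764 per bushel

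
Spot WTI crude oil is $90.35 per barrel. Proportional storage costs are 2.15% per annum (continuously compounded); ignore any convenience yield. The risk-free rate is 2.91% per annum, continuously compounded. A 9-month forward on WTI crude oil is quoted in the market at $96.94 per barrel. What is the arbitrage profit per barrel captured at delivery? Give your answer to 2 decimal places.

Fair forward: F* = S·e^(carry·T), with carry = (r + u) = 0.0291 + 0.0215 = 0.0506
F* = 90.35 · e^(0.0506 × 9/12) = 90.35 · e^0.037950 = 90.35 × 1.038679 = $93.8446
Market $96.94 > fair $93.8446: forward overpriced → cash-and-carry (buy spot, short the forward).
At maturity, profit = |F_mkt − F*| = |96.94 − 93.8446| = $3.10 per barrel

$3.10 per barrel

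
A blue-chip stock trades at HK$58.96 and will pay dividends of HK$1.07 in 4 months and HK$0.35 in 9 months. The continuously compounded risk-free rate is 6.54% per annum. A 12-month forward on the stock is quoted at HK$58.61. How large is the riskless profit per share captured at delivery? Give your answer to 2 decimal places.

PV(dividends) I = 1.07·e^(−0.0654·4/12) + 0.35·e^(−0.0654·9/12) = 1.3802
Fair forward F* = (S − I)·e^(rT) = (58.96 − 1.3802)·e^0.065400 = 57.5798 × 1.067586 = 61.4714
Market HK$58.61 < fair 61.4714: forward underpriced → reverse cash-and-carry (short the stock, invest proceeds at r, pay the dividends, go long the forward).
Profit at T = |F_mkt − F*| = |58.61 − 61.4714| = HK$2.86 per share

HK$2.86 per share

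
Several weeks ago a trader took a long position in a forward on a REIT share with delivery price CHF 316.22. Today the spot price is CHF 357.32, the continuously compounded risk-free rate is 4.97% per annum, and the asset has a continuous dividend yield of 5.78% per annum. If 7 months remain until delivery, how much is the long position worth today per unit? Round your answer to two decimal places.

CHF 38.29

Current fair forward for the remaining 7 months: F = S·e^((r − q)·T), (r − q) = 0.0497 − 0.0578 = -0.0081
F = 357.32 · e^(-0.0081 × 7/12) = 357.32 × 0.995286 = 355.6356
Value of long forward = (F − K)·e^(−rT) = (355.6356 − 316.22) · e^(−0.0497·7/12)
= 39.4156 × 0.971425 = 38.29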